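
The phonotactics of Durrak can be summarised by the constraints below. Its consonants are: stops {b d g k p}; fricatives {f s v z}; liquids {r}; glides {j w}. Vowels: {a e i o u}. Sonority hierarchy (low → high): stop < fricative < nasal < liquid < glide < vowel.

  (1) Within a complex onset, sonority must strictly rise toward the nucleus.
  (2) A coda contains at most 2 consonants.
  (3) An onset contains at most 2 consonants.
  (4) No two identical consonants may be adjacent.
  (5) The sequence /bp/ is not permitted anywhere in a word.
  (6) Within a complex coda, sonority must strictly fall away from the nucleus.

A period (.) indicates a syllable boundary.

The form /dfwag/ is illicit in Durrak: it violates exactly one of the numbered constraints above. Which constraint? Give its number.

3

/dfwag/: syllable 1 onset /dfw/ has 3 consonants (> 2).
This is a violation of constraint 3: "An onset contains at most 2 consonants."
The remaining constraints (1, 2, 4, 5, 6) are satisfied.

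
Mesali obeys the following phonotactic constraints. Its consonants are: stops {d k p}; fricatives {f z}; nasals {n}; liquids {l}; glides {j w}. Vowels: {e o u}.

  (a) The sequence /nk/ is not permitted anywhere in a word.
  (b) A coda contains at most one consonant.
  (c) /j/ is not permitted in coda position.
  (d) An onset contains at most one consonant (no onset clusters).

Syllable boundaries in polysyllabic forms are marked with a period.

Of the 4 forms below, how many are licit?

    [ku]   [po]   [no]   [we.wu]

4

[ku] — σ1 onset /k/, coda /∅/ ok → licit
[po] — σ1 onset /p/, coda /∅/ ok → licit
[no] — σ1 onset /n/, coda /∅/ ok → licit
[we.wu] — σ1 onset /w/, coda /∅/ ok; σ2 onset /w/, coda /∅/ ok → licit
Licit: [ku], [po], [no], [we.wu] → 4.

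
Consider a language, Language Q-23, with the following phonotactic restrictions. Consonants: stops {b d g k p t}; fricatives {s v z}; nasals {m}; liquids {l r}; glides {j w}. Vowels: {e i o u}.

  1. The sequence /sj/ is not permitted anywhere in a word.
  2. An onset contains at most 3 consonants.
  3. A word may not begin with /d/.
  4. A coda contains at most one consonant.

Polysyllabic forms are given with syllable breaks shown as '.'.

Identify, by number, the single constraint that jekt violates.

jekt: syllable 1 coda /kt/ has 2 consonants (> 1).
This is a violation of constraint 4: "A coda contains at most one consonant."
The remaining constraints (1, 2, 3) are satisfied.

4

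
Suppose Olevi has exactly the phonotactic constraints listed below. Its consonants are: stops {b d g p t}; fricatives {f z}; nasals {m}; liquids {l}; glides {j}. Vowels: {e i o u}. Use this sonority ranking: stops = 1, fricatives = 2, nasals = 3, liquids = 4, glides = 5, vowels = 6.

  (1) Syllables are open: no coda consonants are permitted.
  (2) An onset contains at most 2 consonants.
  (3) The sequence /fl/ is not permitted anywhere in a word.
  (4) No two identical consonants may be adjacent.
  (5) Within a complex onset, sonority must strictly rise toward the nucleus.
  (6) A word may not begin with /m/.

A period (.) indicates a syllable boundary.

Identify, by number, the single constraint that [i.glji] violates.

[i.glji]: syllable 2 onset /glj/ has 3 consonants (> 2).
This is a violation of constraint 2: "An onset contains at most 2 consonants."
The remaining constraints (1, 3, 4, 5, 6) are satisfied.

2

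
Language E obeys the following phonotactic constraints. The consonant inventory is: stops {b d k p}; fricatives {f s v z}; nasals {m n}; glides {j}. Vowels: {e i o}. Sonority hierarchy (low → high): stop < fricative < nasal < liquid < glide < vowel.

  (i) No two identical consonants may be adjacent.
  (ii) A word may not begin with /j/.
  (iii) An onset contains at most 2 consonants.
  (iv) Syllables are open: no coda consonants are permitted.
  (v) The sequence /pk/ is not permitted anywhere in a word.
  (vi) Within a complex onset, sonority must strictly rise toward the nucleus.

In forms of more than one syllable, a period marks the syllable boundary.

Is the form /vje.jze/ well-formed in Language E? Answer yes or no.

/vje.jze/ — violates constraint (vi): syllable 2 onset /jz/: /j/ (glide, 5) → /z/ (fricative, 2) does not rise → ill-formed

no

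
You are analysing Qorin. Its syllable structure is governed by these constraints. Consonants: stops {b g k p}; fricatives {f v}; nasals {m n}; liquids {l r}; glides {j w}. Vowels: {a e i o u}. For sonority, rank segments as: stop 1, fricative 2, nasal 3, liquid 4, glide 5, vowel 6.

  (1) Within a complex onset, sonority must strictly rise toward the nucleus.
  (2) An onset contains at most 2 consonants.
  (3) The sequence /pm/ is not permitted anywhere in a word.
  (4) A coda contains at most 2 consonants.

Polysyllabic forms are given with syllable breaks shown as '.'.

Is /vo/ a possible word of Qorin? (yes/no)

/vo/ — σ1 onset /v/, coda /∅/ ok → well-formed

yes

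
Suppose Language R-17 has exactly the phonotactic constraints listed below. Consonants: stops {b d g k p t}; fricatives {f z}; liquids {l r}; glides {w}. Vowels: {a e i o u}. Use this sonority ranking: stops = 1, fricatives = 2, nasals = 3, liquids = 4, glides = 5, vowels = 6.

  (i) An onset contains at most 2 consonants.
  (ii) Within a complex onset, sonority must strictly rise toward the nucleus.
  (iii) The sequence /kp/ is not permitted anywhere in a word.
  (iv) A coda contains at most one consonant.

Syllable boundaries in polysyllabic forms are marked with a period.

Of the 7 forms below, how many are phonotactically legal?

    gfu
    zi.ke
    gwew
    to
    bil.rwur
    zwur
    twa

7

gfu — σ1 onset /gf/ (1→2 rises), coda /∅/ ok → phonotactically legal
zi.ke — σ1 onset /z/, coda /∅/ ok; σ2 onset /k/, coda /∅/ ok → phonotactically legal
gwew — σ1 onset /gw/ (1→5 rises), coda /w/ ok → phonotactically legal
to — σ1 onset /t/, coda /∅/ ok → phonotactically legal
bil.rwur — σ1 onset /b/, coda /l/ ok; σ2 onset /rw/ (4→5 rises), coda /r/ ok → phonotactically legal
zwur — σ1 onset /zw/ (2→5 rises), coda /r/ ok → phonotactically legal
twa — σ1 onset /tw/ (1→5 rises), coda /∅/ ok → phonotactically legal
Phonotactically legal: gfu, zi.ke, gwew, to, bil.rwur, zwur, twa → 7.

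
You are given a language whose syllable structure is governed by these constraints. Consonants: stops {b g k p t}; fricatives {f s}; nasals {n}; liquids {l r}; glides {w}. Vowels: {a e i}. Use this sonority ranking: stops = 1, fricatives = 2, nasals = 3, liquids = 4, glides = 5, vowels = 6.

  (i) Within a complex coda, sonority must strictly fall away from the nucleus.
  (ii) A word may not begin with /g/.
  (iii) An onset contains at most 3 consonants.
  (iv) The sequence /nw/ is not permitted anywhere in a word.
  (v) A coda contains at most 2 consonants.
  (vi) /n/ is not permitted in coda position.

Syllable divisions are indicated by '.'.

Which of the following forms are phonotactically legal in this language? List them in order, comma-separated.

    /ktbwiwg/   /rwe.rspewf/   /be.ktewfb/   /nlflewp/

/rwe.rspewf/

/ktbwiwg/ — violates constraint (iii): syllable 1 onset /ktbw/ has 4 consonants (> 3) → phonotactically illegal
/rwe.rspewf/ — σ1 onset /rw/ (2C), coda /∅/ ok; σ2 onset /rsp/ (3C), coda /wf/ (5→2 falls) ok → phonotactically legal
/be.ktewfb/ — violates constraint (v): syllable 2 coda /wfb/ has 3 consonants (> 2) → phonotactically illegal
/nlflewp/ — violates constraint (iii): syllable 1 onset /nlfl/ has 4 consonants (> 3) → phonotactically illegal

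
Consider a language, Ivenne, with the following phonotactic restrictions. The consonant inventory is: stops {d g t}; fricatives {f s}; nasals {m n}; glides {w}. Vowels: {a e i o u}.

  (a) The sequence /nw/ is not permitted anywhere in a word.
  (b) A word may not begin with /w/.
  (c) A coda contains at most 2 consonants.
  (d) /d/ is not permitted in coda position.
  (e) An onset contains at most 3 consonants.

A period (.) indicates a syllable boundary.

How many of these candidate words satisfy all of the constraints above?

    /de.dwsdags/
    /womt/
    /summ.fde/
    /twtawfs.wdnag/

/de.dwsdags/ — violates constraint (e): syllable 2 onset /dwsd/ has 4 consonants (> 3) → not permitted
/womt/ — violates constraint (b): word begins with /w/ → not permitted
/summ.fde/ — σ1 onset /s/, coda /mm/ (2C) ok; σ2 onset /fd/ (2C), coda /∅/ ok → permitted
/twtawfs.wdnag/ — violates constraint (c): syllable 1 coda /wfs/ has 3 consonants (> 2) → not permitted
Permitted: /summ.fde/ → 1.

1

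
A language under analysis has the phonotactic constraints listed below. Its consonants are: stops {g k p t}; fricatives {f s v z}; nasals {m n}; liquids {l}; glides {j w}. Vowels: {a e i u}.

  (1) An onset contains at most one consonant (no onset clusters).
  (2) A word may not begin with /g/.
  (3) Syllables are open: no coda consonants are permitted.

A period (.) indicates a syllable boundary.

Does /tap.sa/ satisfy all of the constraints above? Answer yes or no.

/tap.sa/ — violates constraint 3: syllable 1 coda /p/ has 1 consonant (> 0) → illicit

no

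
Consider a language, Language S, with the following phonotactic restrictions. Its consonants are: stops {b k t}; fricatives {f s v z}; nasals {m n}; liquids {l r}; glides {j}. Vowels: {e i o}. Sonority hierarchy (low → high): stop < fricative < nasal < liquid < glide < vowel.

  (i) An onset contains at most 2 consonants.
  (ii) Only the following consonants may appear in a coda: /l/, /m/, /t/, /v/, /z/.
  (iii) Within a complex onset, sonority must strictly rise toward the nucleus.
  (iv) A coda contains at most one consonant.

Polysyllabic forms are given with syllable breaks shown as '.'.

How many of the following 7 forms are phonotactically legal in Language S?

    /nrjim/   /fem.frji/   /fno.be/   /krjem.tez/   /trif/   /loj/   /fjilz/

1

/nrjim/ — violates constraint (i): syllable 1 onset /nrj/ has 3 consonants (> 2) → phonotactically illegal
/fem.frji/ — violates constraint (i): syllable 2 onset /frj/ has 3 consonants (> 2) → phonotactically illegal
/fno.be/ — σ1 onset /fn/ (2→3 rises), coda /∅/ ok; σ2 onset /b/, coda /∅/ ok → phonotactically legal
/krjem.tez/ — violates constraint (i): syllable 1 onset /krj/ has 3 consonants (> 2) → phonotactically illegal
/trif/ — violates constraint (ii): syllable 1 coda contains /f/, which is not a licensed coda consonant → phonotactically illegal
/loj/ — violates constraint (ii): syllable 1 coda contains /j/, which is not a licensed coda consonant → phonotactically illegal
/fjilz/ — violates constraint (iv): syllable 1 coda /lz/ has 2 consonants (> 1) → phonotactically illegal
Phonotactically legal: /fno.be/ → 1.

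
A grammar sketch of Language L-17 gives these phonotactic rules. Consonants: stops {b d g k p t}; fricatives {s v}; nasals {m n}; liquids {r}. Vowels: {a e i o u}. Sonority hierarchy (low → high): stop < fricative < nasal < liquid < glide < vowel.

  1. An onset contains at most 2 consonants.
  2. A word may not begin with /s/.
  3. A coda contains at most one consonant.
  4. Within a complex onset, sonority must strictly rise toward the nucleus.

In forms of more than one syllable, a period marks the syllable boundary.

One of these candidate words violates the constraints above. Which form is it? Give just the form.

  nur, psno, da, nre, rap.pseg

nur — σ1 onset /n/, coda /r/ ok → well-formed
psno — violates constraint 1: syllable 1 onset /psn/ has 3 consonants (> 2) → ill-formed
da — σ1 onset /d/, coda /∅/ ok → well-formed
nre — σ1 onset /nr/ (3→4 rises), coda /∅/ ok → well-formed
rap.pseg — σ1 onset /r/, coda /p/ ok; σ2 onset /ps/ (1→2 rises), coda /g/ ok → well-formed

psno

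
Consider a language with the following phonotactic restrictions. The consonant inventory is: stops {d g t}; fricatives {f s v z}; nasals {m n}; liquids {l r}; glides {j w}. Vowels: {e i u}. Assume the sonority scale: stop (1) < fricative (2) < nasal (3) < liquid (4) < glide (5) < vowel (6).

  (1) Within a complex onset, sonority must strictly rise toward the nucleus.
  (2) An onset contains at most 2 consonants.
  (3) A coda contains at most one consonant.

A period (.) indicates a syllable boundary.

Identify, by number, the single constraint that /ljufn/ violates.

/ljufn/: syllable 1 coda /fn/ has 2 consonants (> 1).
This is a violation of constraint 3: "A coda contains at most one consonant."
The remaining constraints (1, 2) are satisfied.

3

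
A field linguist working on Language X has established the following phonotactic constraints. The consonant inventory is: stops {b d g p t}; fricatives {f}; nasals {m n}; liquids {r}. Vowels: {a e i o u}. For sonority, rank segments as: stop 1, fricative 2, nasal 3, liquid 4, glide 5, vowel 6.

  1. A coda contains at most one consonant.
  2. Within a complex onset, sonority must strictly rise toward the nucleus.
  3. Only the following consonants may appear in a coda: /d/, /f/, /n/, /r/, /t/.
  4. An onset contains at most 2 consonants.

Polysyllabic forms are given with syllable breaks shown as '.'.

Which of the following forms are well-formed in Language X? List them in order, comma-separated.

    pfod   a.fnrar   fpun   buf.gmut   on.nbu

pfod — σ1 onset /pf/ (1→2 rises), coda /d/ ok → well-formed
a.fnrar — violates constraint 4: syllable 2 onset /fnr/ has 3 consonants (> 2) → ill-formed
fpun — violates constraint 2: syllable 1 onset /fp/: /f/ (fricative, 2) → /p/ (stop, 1) does not rise → ill-formed
buf.gmut — σ1 onset /b/, coda /f/ ok; σ2 onset /gm/ (1→3 rises), coda /t/ ok → well-formed
on.nbu — violates constraint 2: syllable 2 onset /nb/: /n/ (nasal, 3) → /b/ (stop, 1) does not rise → ill-formed

pfod, buf.gmut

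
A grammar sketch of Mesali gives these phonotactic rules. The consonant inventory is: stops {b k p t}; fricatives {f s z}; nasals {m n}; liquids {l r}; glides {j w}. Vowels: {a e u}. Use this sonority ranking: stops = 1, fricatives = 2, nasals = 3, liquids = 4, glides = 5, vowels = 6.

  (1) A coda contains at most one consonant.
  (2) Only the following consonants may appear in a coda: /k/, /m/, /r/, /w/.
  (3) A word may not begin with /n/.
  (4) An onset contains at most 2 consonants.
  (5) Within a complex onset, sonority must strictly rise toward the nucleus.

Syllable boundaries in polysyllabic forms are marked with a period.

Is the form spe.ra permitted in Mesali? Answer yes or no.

no

spe.ra — violates constraint 5: syllable 1 onset /sp/: /s/ (fricative, 2) → /p/ (stop, 1) does not rise → not permitted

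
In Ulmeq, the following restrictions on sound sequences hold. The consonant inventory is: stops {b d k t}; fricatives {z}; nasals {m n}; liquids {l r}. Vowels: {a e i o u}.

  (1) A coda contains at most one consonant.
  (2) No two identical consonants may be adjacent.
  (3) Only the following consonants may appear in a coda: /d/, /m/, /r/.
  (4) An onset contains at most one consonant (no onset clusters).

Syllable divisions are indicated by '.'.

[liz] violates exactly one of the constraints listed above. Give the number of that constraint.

[liz]: syllable 1 coda contains /z/, which is not a licensed coda consonant.
This is a violation of constraint 3: "Only the following consonants may appear in a coda: /d/, /m/, /r/."
The remaining constraints (1, 2, 4) are satisfied.

3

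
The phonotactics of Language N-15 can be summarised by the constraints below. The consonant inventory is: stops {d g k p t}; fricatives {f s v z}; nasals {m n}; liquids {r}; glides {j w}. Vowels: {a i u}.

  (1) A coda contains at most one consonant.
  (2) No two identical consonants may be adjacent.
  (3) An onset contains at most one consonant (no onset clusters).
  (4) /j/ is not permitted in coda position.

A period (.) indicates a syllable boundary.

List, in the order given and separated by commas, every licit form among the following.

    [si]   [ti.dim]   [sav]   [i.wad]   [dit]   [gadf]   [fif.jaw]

[si], [ti.dim], [sav], [i.wad], [dit], [fif.jaw]

[si] — σ1 onset /s/, coda /∅/ ok → licit
[ti.dim] — σ1 onset /t/, coda /∅/ ok; σ2 onset /d/, coda /m/ ok → licit
[sav] — σ1 onset /s/, coda /v/ ok → licit
[i.wad] — σ1 onset /∅/, coda /∅/ ok; σ2 onset /w/, coda /d/ ok → licit
[dit] — σ1 onset /d/, coda /t/ ok → licit
[gadf] — violates constraint 1: syllable 1 coda /df/ has 2 consonants (> 1) → illicit
[fif.jaw] — σ1 onset /f/, coda /f/ ok; σ2 onset /j/, coda /w/ ok → licit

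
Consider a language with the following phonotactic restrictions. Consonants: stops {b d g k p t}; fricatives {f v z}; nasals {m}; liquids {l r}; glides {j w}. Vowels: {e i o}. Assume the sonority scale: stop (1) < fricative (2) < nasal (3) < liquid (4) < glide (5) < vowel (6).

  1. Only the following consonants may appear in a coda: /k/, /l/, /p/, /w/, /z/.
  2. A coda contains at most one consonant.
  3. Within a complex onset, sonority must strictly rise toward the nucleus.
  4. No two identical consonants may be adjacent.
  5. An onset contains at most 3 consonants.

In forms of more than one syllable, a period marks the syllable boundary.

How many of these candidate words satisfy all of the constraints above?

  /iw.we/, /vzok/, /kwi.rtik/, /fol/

/iw.we/ — violates constraint 4: adjacent identical consonants /ww/ → not permitted
/vzok/ — violates constraint 3: syllable 1 onset /vz/: /v/ (fricative, 2) → /z/ (fricative, 2) does not rise → not permitted
/kwi.rtik/ — violates constraint 3: syllable 2 onset /rt/: /r/ (liquid, 4) → /t/ (stop, 1) does not rise → not permitted
/fol/ — σ1 onset /f/, coda /l/ ok → permitted
Permitted: /fol/ → 1.

1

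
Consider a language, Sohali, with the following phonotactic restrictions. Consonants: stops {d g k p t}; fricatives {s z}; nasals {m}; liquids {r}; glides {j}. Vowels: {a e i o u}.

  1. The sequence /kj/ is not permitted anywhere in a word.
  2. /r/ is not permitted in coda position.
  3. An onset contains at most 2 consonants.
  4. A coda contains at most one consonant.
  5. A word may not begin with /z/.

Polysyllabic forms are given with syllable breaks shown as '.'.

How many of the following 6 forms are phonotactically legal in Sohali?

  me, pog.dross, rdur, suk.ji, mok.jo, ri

me — σ1 onset /m/, coda /∅/ ok → phonotactically legal
pog.dross — violates constraint 4: syllable 2 coda /ss/ has 2 consonants (> 1) → phonotactically illegal
rdur — violates constraint 2: syllable 1 coda contains /r/ → phonotactically illegal
suk.ji — violates constraint 1: contains banned sequence /kj/ → phonotactically illegal
mok.jo — violates constraint 1: contains banned sequence /kj/ → phonotactically illegal
ri — σ1 onset /r/, coda /∅/ ok → phonotactically legal
Phonotactically legal: me, ri → 2.

2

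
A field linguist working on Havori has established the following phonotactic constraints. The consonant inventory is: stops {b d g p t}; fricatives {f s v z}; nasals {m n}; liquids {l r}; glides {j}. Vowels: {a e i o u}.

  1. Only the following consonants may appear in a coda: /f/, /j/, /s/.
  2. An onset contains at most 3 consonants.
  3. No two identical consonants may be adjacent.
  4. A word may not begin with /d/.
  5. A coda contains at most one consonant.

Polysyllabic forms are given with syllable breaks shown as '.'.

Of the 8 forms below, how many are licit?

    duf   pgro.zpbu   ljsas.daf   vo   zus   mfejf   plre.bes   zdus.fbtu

duf — violates constraint 4: word begins with /d/ → illicit
pgro.zpbu — σ1 onset /pgr/ (3C), coda /∅/ ok; σ2 onset /zpb/ (3C), coda /∅/ ok → licit
ljsas.daf — σ1 onset /ljs/ (3C), coda /s/ ok; σ2 onset /d/, coda /f/ ok → licit
vo — σ1 onset /v/, coda /∅/ ok → licit
zus — σ1 onset /z/, coda /s/ ok → licit
mfejf — violates constraint 5: syllable 1 coda /jf/ has 2 consonants (> 1) → illicit
plre.bes — σ1 onset /plr/ (3C), coda /∅/ ok; σ2 onset /b/, coda /s/ ok → licit
zdus.fbtu — σ1 onset /zd/ (2C), coda /s/ ok; σ2 onset /fbt/ (3C), coda /∅/ ok → licit
Licit: pgro.zpbu, ljsas.daf, vo, zus, plre.bes, zdus.fbtu → 6.

6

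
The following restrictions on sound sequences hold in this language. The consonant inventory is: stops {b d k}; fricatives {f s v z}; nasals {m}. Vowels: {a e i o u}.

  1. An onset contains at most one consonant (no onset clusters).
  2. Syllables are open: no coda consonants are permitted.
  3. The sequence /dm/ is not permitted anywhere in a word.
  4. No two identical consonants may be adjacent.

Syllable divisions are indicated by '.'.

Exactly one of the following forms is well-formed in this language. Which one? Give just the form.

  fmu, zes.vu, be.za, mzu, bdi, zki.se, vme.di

be.za

fmu — violates constraint 1: syllable 1 onset /fm/ has 2 consonants (> 1) → ill-formed
zes.vu — violates constraint 2: syllable 1 coda /s/ has 1 consonant (> 0) → ill-formed
be.za — σ1 onset /b/, coda /∅/ ok; σ2 onset /z/, coda /∅/ ok → well-formed
mzu — violates constraint 1: syllable 1 onset /mz/ has 2 consonants (> 1) → ill-formed
bdi — violates constraint 1: syllable 1 onset /bd/ has 2 consonants (> 1) → ill-formed
zki.se — violates constraint 1: syllable 1 onset /zk/ has 2 consonants (> 1) → ill-formed
vme.di — violates constraint 1: syllable 1 onset /vm/ has 2 consonants (> 1) → ill-formed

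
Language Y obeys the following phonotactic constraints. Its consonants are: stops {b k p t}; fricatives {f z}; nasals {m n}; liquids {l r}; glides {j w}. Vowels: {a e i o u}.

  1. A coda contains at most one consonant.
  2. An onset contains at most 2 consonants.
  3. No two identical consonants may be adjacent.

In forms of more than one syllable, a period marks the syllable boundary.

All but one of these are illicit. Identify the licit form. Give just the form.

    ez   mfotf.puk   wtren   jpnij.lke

ez — σ1 onset /∅/, coda /z/ ok → licit
mfotf.puk — violates constraint 1: syllable 1 coda /tf/ has 2 consonants (> 1) → illicit
wtren — violates constraint 2: syllable 1 onset /wtr/ has 3 consonants (> 2) → illicit
jpnij.lke — violates constraint 2: syllable 1 onset /jpn/ has 3 consonants (> 2) → illicit

ez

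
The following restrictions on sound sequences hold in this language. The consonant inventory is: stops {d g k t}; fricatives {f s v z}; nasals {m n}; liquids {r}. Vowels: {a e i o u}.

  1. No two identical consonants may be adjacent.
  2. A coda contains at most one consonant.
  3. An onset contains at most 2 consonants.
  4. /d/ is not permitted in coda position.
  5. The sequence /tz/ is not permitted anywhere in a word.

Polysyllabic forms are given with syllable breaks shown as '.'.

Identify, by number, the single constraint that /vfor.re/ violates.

1

/vfor.re/: adjacent identical consonants /rr/.
This is a violation of constraint 1: "No two identical consonants may be adjacent."
The remaining constraints (2, 3, 4, 5) are satisfied.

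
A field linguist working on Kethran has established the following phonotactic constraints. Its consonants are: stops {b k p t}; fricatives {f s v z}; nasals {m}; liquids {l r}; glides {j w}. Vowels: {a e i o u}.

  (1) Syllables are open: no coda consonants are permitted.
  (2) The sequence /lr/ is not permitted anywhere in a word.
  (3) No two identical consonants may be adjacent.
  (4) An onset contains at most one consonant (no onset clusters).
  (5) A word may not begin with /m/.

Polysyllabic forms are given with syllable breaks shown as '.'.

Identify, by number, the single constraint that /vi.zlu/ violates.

/vi.zlu/: syllable 2 onset /zl/ has 2 consonants (> 1).
This is a violation of constraint 4: "An onset contains at most one consonant (no onset clusters)."
The remaining constraints (1, 2, 3, 5) are satisfied.

4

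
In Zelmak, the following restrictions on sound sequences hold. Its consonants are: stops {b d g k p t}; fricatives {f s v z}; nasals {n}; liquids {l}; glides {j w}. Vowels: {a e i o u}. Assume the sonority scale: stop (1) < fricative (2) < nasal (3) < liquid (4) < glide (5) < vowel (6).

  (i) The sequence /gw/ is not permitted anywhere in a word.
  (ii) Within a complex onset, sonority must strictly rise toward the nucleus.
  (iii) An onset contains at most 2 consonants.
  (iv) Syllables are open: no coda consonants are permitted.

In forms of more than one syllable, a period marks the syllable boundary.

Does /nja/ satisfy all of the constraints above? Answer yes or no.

yes

/nja/ — σ1 onset /nj/ (3→5 rises), coda /∅/ ok → well-formed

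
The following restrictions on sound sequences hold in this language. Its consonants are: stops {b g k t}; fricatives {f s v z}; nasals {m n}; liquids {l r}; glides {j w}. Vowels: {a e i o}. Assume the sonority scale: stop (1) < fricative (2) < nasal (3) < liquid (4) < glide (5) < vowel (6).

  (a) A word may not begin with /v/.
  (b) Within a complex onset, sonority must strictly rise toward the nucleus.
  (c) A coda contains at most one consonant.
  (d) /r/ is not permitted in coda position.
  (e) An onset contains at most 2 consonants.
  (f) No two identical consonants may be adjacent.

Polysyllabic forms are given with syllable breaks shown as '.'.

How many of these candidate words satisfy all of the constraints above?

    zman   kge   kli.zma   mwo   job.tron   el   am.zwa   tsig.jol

zman — σ1 onset /zm/ (2→3 rises), coda /n/ ok → well-formed
kge — violates constraint (b): syllable 1 onset /kg/: /k/ (stop, 1) → /g/ (stop, 1) does not rise → ill-formed
kli.zma — σ1 onset /kl/ (1→4 rises), coda /∅/ ok; σ2 onset /zm/ (2→3 rises), coda /∅/ ok → well-formed
mwo — σ1 onset /mw/ (3→5 rises), coda /∅/ ok → well-formed
job.tron — σ1 onset /j/, coda /b/ ok; σ2 onset /tr/ (1→4 rises), coda /n/ ok → well-formed
el — σ1 onset /∅/, coda /l/ ok → well-formed
am.zwa — σ1 onset /∅/, coda /m/ ok; σ2 onset /zw/ (2→5 rises), coda /∅/ ok → well-formed
tsig.jol — σ1 onset /ts/ (1→2 rises), coda /g/ ok; σ2 onset /j/, coda /l/ ok → well-formed
Well-formed: zman, kli.zma, mwo, job.tron, el, am.zwa, tsig.jol → 7.

7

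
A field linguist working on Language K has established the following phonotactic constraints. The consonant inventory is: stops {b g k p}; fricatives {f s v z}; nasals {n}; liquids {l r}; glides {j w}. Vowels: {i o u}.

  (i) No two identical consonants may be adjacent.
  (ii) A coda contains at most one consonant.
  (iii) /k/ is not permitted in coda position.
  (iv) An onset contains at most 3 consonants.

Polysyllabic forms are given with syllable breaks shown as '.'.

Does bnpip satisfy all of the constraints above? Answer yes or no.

bnpip — σ1 onset /bnp/ (3C), coda /p/ ok → well-formed

yes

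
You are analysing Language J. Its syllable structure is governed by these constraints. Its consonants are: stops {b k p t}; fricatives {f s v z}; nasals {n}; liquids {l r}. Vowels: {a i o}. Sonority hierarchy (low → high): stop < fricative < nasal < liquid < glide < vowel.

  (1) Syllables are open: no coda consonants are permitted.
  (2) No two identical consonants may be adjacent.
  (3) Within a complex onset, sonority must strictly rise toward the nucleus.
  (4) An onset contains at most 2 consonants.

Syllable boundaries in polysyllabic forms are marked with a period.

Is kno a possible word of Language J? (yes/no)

yes

kno — σ1 onset /kn/ (1→3 rises), coda /∅/ ok → licit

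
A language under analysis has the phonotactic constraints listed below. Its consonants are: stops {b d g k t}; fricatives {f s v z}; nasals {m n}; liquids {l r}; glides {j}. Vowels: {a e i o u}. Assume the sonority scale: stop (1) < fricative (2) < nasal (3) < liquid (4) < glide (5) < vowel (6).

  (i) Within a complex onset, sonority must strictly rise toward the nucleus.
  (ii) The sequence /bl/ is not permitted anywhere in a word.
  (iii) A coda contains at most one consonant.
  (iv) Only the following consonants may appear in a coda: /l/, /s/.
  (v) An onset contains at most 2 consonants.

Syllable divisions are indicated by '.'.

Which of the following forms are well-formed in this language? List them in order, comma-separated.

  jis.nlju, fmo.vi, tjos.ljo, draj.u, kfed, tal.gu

fmo.vi, tjos.ljo, tal.gu

jis.nlju — violates constraint (v): syllable 2 onset /nlj/ has 3 consonants (> 2) → ill-formed
fmo.vi — σ1 onset /fm/ (2→3 rises), coda /∅/ ok; σ2 onset /v/, coda /∅/ ok → well-formed
tjos.ljo — σ1 onset /tj/ (1→5 rises), coda /s/ ok; σ2 onset /lj/ (4→5 rises), coda /∅/ ok → well-formed
draj.u — violates constraint (iv): syllable 1 coda contains /j/, which is not a licensed coda consonant → ill-formed
kfed — violates constraint (iv): syllable 1 coda contains /d/, which is not a licensed coda consonant → ill-formed
tal.gu — σ1 onset /t/, coda /l/ ok; σ2 onset /g/, coda /∅/ ok → well-formed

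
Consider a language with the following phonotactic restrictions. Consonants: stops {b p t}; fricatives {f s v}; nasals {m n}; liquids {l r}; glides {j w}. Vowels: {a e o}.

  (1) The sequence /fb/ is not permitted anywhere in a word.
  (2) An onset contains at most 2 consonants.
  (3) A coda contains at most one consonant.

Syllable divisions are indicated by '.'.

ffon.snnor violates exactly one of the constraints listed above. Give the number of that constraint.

2

ffon.snnor: syllable 2 onset /snn/ has 3 consonants (> 2).
This is a violation of constraint 2: "An onset contains at most 2 consonants."
The remaining constraints (1, 3) are satisfied.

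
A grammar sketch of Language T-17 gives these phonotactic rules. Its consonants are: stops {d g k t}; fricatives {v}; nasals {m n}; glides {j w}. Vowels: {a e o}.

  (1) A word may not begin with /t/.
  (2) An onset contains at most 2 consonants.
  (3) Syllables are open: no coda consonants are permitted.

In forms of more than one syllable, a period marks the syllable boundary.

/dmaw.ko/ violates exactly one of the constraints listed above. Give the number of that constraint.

/dmaw.ko/: syllable 1 coda /w/ has 1 consonant (> 0).
This is a violation of constraint 3: "Syllables are open: no coda consonants are permitted."
The remaining constraints (1, 2) are satisfied.

3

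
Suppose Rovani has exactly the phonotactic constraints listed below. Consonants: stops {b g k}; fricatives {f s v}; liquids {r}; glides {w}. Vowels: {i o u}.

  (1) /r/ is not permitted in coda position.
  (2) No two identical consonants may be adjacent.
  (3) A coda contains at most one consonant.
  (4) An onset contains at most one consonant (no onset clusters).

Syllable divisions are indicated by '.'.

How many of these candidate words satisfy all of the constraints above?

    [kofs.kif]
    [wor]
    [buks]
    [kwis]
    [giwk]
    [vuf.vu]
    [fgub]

[kofs.kif] — violates constraint 3: syllable 1 coda /fs/ has 2 consonants (> 1) → illicit
[wor] — violates constraint 1: syllable 1 coda contains /r/ → illicit
[buks] — violates constraint 3: syllable 1 coda /ks/ has 2 consonants (> 1) → illicit
[kwis] — violates constraint 4: syllable 1 onset /kw/ has 2 consonants (> 1) → illicit
[giwk] — violates constraint 3: syllable 1 coda /wk/ has 2 consonants (> 1) → illicit
[vuf.vu] — σ1 onset /v/, coda /f/ ok; σ2 onset /v/, coda /∅/ ok → licit
[fgub] — violates constraint 4: syllable 1 onset /fg/ has 2 consonants (> 1) → illicit
Licit: [vuf.vu] → 1.

1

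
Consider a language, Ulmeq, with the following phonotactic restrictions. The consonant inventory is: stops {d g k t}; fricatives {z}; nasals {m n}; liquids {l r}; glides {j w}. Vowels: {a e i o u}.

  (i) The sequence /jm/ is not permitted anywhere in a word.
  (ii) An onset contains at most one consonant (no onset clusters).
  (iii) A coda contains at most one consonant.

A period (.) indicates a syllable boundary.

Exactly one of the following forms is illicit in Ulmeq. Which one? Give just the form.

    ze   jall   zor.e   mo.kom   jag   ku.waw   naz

ze — σ1 onset /z/, coda /∅/ ok → licit
jall — violates constraint (iii): syllable 1 coda /ll/ has 2 consonants (> 1) → illicit
zor.e — σ1 onset /z/, coda /r/ ok; σ2 onset /∅/, coda /∅/ ok → licit
mo.kom — σ1 onset /m/, coda /∅/ ok; σ2 onset /k/, coda /m/ ok → licit
jag — σ1 onset /j/, coda /g/ ok → licit
ku.waw — σ1 onset /k/, coda /∅/ ok; σ2 onset /w/, coda /w/ ok → licit
naz — σ1 onset /n/, coda /z/ ok → licit

jall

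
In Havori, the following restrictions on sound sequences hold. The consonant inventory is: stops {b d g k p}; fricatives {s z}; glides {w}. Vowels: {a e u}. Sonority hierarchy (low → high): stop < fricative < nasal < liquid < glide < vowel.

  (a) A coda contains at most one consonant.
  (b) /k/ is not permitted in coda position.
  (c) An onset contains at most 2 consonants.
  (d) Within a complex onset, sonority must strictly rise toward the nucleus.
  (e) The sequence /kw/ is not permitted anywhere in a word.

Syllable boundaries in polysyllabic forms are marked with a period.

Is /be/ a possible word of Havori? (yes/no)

yes

/be/ — σ1 onset /b/, coda /∅/ ok → phonotactically legal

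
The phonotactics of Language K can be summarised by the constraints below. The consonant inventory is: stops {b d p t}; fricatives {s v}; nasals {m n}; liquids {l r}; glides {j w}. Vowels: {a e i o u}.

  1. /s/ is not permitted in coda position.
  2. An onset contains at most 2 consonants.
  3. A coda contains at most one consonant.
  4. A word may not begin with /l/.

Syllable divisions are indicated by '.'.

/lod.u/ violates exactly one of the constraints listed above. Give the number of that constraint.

4

/lod.u/: word begins with /l/.
This is a violation of constraint 4: "A word may not begin with /l/."
The remaining constraints (1, 2, 3) are satisfied.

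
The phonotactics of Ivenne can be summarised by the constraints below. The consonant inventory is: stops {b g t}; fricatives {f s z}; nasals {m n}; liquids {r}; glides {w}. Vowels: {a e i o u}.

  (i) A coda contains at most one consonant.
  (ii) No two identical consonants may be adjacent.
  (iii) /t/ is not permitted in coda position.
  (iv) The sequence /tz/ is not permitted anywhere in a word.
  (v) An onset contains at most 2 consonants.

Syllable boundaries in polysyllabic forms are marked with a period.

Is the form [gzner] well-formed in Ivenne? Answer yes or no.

no

[gzner] — violates constraint (v): syllable 1 onset /gzn/ has 3 consonants (> 2) → ill-formed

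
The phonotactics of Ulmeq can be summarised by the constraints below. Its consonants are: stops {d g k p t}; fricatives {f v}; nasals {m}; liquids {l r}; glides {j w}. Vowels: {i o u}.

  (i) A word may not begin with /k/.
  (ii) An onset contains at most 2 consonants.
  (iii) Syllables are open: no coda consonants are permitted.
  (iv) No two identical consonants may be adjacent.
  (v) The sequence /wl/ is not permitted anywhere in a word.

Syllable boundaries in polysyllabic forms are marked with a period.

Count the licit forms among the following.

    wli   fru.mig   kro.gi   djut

wli — violates constraint (v): contains banned sequence /wl/ → illicit
fru.mig — violates constraint (iii): syllable 2 coda /g/ has 1 consonant (> 0) → illicit
kro.gi — violates constraint (i): word begins with /k/ → illicit
djut — violates constraint (iii): syllable 1 coda /t/ has 1 consonant (> 0) → illicit
No form is licit → 0.

0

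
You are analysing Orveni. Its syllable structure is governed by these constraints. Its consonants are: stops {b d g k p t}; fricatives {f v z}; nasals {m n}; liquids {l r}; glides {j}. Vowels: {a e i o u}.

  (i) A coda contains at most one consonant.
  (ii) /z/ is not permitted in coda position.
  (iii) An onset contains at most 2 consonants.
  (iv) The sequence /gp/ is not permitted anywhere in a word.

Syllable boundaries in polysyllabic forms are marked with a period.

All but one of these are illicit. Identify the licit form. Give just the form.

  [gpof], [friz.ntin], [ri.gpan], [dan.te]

[gpof] — violates constraint (iv): contains banned sequence /gp/ → illicit
[friz.ntin] — violates constraint (ii): syllable 1 coda contains /z/ → illicit
[ri.gpan] — violates constraint (iv): contains banned sequence /gp/ → illicit
[dan.te] — σ1 onset /d/, coda /n/ ok; σ2 onset /t/, coda /∅/ ok → licit

[dan.te]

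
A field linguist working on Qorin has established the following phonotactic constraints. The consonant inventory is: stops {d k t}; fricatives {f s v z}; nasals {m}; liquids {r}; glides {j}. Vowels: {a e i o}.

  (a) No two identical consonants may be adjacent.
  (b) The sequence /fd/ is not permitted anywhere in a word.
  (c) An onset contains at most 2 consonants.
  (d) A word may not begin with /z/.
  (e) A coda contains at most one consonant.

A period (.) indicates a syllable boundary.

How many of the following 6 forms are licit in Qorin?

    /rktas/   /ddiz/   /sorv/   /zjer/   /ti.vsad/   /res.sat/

1

/rktas/ — violates constraint (c): syllable 1 onset /rkt/ has 3 consonants (> 2) → illicit
/ddiz/ — violates constraint (a): adjacent identical consonants /dd/ → illicit
/sorv/ — violates constraint (e): syllable 1 coda /rv/ has 2 consonants (> 1) → illicit
/zjer/ — violates constraint (d): word begins with /z/ → illicit
/ti.vsad/ — σ1 onset /t/, coda /∅/ ok; σ2 onset /vs/ (2C), coda /d/ ok → licit
/res.sat/ — violates constraint (a): adjacent identical consonants /ss/ → illicit
Licit: /ti.vsad/ → 1.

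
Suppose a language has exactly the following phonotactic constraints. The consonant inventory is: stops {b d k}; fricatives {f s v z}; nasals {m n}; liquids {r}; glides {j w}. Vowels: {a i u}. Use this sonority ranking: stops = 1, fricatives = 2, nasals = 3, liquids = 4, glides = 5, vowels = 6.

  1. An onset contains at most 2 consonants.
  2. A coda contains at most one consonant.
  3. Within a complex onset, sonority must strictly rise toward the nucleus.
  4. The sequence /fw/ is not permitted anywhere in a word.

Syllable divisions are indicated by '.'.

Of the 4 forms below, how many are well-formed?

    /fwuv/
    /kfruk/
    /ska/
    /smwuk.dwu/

0

/fwuv/ — violates constraint 4: contains banned sequence /fw/ → ill-formed
/kfruk/ — violates constraint 1: syllable 1 onset /kfr/ has 3 consonants (> 2) → ill-formed
/ska/ — violates constraint 3: syllable 1 onset /sk/: /s/ (fricative, 2) → /k/ (stop, 1) does not rise → ill-formed
/smwuk.dwu/ — violates constraint 1: syllable 1 onset /smw/ has 3 consonants (> 2) → ill-formed
No form is well-formed → 0.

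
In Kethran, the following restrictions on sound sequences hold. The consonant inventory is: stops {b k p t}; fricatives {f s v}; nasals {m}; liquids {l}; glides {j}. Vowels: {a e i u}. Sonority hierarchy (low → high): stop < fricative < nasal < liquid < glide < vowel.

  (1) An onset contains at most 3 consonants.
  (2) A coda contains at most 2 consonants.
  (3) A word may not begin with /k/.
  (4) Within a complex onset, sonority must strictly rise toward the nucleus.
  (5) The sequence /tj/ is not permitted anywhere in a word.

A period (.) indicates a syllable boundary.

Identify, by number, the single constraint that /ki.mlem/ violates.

3

/ki.mlem/: word begins with /k/.
This is a violation of constraint 3: "A word may not begin with /k/."
The remaining constraints (1, 2, 4, 5) are satisfied.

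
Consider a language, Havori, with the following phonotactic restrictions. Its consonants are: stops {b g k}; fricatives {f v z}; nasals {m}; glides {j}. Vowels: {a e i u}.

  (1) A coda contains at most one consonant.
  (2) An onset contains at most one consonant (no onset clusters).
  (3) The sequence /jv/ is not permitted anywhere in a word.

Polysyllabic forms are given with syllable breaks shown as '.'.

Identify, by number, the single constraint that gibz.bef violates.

1

gibz.bef: syllable 1 coda /bz/ has 2 consonants (> 1).
This is a violation of constraint 1: "A coda contains at most one consonant."
The remaining constraints (2, 3) are satisfied.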